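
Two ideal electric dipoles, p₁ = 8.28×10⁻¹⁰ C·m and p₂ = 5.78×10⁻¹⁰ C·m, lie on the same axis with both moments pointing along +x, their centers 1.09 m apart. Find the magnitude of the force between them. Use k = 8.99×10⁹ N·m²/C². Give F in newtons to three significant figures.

On-axis field of dipole 1 at distance r: E = 2kp₁/r³. Force on dipole 2 is F = p₂·dE/dr (gradient along axis).
dE/dr = −6kp₁/r⁴, so |F| = 6kp₁p₂/r⁴ (attractive for aligned moments).
F = 6(8.99×10⁹)(8.28×10⁻¹⁰)(5.78×10⁻¹⁰)/(1.09)⁴ = 1.829×10⁻⁸ N.

F ≈ 1.83×10⁻⁸ N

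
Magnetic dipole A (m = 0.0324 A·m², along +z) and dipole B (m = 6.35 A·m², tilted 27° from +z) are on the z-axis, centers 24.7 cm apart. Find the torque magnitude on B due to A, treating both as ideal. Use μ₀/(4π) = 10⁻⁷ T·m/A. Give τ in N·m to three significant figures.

Dipole B is on the axis of dipole A, so B₁ there is axial: B₁ = (μ₀/4π)·2m₁/r³ along +z.
B₁ = 2(10⁻⁷)(0.0324)/(0.247)³ = 4.300×10⁻⁷ T.
τ = m₂ B₁ sinθ.
τ = (6.35)(4.300×10⁻⁷)·sin27° = 1.240×10⁻⁶ N·m.

τ ≈ 1.24×10⁻⁶ N·m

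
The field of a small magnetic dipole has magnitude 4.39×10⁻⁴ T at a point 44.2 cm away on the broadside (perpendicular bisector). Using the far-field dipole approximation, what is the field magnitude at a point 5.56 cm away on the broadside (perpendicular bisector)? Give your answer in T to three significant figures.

Dipole fields scale as 1/r³ in the far field; the geometry is the same at both points.
B₂ = B₁ · (r₁/r₂)³ = 4.39×10⁻⁴ · (44.2/5.56)³.
(r₁/r₂)³ = (7.95)³ = 502.4.
B₂ ≈ 0.2205 T.

B ≈ 0.221 T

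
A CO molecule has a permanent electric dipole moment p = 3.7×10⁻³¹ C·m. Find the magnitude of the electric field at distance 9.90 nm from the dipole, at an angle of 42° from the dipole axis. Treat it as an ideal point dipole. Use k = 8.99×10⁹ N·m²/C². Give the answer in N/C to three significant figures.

At angle θ the dipole field magnitude is E = (kp/r³)·√(1 + 3cos²θ).
kp/r³ = (8.99×10⁹)(3.70×10⁻³¹) / (9.90×10⁻⁹)³ = 3428 N/C.
√(1 + 3cos²42°) = √(1 + 3·0.5523) = √2.6568 ≈ 1.6300.
E ≈ 3428 × 1.630 = 5588 N/C.

E ≈ 5590 N/C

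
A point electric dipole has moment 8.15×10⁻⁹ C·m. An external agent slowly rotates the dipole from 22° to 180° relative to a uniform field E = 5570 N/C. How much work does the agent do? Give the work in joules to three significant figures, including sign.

W_ext = ΔU = U(θ₂) − U(θ₁) = −pE cosθ₂ − (−pE cosθ₁) = pE(cosθ₁ − cosθ₂).
W = (8.15×10⁻⁹)(5570)·(cos22° − cos180°) = (4.540×10⁻⁵)·(+1.9272) = 8.749×10⁻⁵ J.

W ≈ 8.75×10⁻⁵ J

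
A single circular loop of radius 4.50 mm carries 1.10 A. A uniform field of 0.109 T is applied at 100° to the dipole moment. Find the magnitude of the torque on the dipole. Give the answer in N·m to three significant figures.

Magnetic moment m = IA = Iπa² = (1.10)·π·(0.00450)² = 6.998×10⁻⁵ A·m².
Torque on a magnetic dipole: τ = mB sinθ.
τ = (6.998×10⁻⁵)(0.109)·sin100° = 7.512×10⁻⁶ N·m.

τ ≈ 7.51×10⁻⁶ N·m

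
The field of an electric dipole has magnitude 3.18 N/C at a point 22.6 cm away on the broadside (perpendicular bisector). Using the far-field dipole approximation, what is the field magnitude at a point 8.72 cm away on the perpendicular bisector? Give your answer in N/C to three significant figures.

E ≈ 55.4 N/C

Dipole fields scale as 1/r³ in the far field; the geometry is the same at both points.
E₂ = E₁ · (r₁/r₂)³ = 3.18 · (22.6/8.72)³.
(r₁/r₂)³ = (2.592)³ = 17.41.
E₂ ≈ 55.36 N/C.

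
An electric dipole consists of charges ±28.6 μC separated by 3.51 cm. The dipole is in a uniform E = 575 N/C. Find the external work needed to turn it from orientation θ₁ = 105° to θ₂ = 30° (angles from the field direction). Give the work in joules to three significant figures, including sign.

Dipole moment p = qd = (2.86×10⁻⁵ C)(0.0351 m) = 1.004×10⁻⁶ C·m.
W_ext = ΔU = U(θ₂) − U(θ₁) = −pE cosθ₂ − (−pE cosθ₁) = pE(cosθ₁ − cosθ₂).
W = (1.004×10⁻⁶)(575)·(cos105° − cos30°) = (5.773×10⁻⁴)·(-1.1248) = -6.494×10⁻⁴ J.

W ≈ -6.49×10⁻⁴ J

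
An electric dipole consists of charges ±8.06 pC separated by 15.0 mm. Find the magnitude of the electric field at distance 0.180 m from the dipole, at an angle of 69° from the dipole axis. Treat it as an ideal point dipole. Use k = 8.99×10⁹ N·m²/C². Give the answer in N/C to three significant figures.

Dipole moment p = qd = (8.06×10⁻¹² C)(0.0150 m) = 1.209×10⁻¹³ C·m.
At angle θ the dipole field magnitude is E = (kp/r³)·√(1 + 3cos²θ).
kp/r³ = (8.99×10⁹)(1.209×10⁻¹³) / (0.180)³ = 0.1864 N/C.
√(1 + 3cos²69°) = √(1 + 3·0.1284) = √1.3853 ≈ 1.1770.
E ≈ 0.1864 × 1.177 = 0.2194 N/C.

E ≈ 0.219 N/C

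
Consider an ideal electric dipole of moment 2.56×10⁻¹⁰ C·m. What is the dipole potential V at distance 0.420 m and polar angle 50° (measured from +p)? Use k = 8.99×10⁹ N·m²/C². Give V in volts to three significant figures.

V ≈ 8.39 V

The dipole potential is V = kp cosθ / r².
V = (8.99×10⁹)(2.56×10⁻¹⁰)·cos50° / (0.420)² = 8.386 V.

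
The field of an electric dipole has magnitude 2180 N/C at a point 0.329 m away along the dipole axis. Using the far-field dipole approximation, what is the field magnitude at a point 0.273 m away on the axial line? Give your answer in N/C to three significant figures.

Dipole fields scale as 1/r³ in the far field; the geometry is the same at both points.
E₂ = E₁ · (r₁/r₂)³ = 2180 · (0.329/0.273)³.
(r₁/r₂)³ = (1.205)³ = 1.75.
E₂ ≈ 3816 N/C.

E ≈ 3820 N/C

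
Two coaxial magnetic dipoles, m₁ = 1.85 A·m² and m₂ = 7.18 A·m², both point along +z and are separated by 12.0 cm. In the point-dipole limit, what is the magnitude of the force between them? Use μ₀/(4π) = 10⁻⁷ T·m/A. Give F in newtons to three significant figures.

On-axis B of dipole 1: B = (μ₀/4π)·2m₁/r³. Force on dipole 2: F = m₂·dB/dr.
dB/dr = −(μ₀/4π)·6m₁/r⁴, so |F| = (μ₀/4π)·6m₁m₂/r⁴.
F = 6(10⁻⁷)(1.85)(7.18)/(0.120)⁴ = 0.03843 N.

F ≈ 0.0384 N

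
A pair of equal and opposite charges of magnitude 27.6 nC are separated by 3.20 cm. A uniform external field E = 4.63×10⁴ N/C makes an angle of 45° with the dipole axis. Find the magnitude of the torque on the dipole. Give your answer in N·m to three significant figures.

τ ≈ 2.89×10⁻⁵ N·m

Dipole moment p = qd = (2.76×10⁻⁸ C)(0.0320 m) = 8.832×10⁻¹⁰ C·m.
Torque on an electric dipole: τ = pE sinθ.
τ = (8.832×10⁻¹⁰)(4.63×10⁴)·sin45° = 2.892×10⁻⁵ N·m.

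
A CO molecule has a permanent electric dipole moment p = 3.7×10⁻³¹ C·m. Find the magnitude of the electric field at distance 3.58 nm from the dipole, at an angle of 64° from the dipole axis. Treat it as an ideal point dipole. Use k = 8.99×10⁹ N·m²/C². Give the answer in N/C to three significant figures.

At angle θ the dipole field magnitude is E = (kp/r³)·√(1 + 3cos²θ).
kp/r³ = (8.99×10⁹)(3.70×10⁻³¹) / (3.58×10⁻⁹)³ = 7.250×10⁴ N/C.
√(1 + 3cos²64°) = √(1 + 3·0.1922) = √1.5765 ≈ 1.2556.
E ≈ 7.250×10⁴ × 1.256 = 9.102×10⁴ N/C.

E ≈ 9.10×10⁴ N/C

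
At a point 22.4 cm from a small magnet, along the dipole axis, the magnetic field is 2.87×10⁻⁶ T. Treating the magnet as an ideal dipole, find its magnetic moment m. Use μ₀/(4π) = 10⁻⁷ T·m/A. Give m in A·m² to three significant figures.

m ≈ 0.161 A·m²

On axis B = (μ₀/4π)·2m/r³, so m = Br³·4π/(μ₀·2).
m = (2.87×10⁻⁶)·(0.224)³ / (2·10⁻⁷) = 0.1613 A·m².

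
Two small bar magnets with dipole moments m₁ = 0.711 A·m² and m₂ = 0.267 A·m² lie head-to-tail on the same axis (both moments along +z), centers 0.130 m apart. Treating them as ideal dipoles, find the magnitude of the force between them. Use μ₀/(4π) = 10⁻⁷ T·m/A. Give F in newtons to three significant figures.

F ≈ 3.99×10⁻⁴ N

On-axis B of dipole 1: B = (μ₀/4π)·2m₁/r³. Force on dipole 2: F = m₂·dB/dr.
dB/dr = −(μ₀/4π)·6m₁/r⁴, so |F| = (μ₀/4π)·6m₁m₂/r⁴.
F = 6(10⁻⁷)(0.711)(0.267)/(0.130)⁴ = 3.988×10⁻⁴ N.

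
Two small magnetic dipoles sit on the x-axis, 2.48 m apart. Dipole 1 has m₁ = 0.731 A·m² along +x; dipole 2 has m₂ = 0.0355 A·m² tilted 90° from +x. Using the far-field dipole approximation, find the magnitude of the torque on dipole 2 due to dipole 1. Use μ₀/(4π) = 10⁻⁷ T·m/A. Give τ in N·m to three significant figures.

τ ≈ 3.40×10⁻¹⁰ N·m

Dipole B is on the axis of dipole A, so B₁ there is axial: B₁ = (μ₀/4π)·2m₁/r³ along +x.
B₁ = 2(10⁻⁷)(0.731)/(2.48)³ = 9.585×10⁻⁹ T.
τ = m₂ B₁ sinθ.
τ = (0.0355)(9.585×10⁻⁹)·sin90° = 3.403×10⁻¹⁰ N·m.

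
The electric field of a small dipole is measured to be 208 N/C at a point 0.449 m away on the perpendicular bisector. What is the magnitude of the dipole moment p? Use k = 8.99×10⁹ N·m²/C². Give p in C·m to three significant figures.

p ≈ 2.09×10⁻⁹ C·m

In the equatorial plane E = kp/r³, so p = Er³/(k).
p = (208)·(0.449)³ / (8.99×10⁹) = 2.094×10⁻⁹ C·m.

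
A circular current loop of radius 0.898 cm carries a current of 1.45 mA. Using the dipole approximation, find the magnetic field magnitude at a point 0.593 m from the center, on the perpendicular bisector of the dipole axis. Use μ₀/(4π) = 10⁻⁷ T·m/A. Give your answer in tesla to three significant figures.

Magnetic moment m = IA = Iπa² = (0.00145)·π·(0.00898)² = 3.673×10⁻⁷ A·m².
In the equatorial plane B = (μ₀/4π)·m/r³ (half the axial value).
B = (10⁻⁷)·(3.673×10⁻⁷) / (0.593)³ = 1.761×10⁻¹³ T.

B ≈ 1.76×10⁻¹³ T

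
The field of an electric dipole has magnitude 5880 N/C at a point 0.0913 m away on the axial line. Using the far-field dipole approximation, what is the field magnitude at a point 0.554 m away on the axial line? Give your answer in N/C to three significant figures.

E ≈ 26.3 N/C

Dipole fields scale as 1/r³ in the far field; the geometry is the same at both points.
E₂ = E₁ · (r₁/r₂)³ = 5880 · (0.0913/0.554)³.
(r₁/r₂)³ = (0.1648)³ = 0.004476.
E₂ ≈ 26.32 N/C.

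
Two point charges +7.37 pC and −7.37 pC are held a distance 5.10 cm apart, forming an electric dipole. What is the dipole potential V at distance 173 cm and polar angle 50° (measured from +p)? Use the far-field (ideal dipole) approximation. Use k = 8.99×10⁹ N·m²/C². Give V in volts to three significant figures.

V ≈ 7.26×10⁻⁴ V

Dipole moment p = qd = (7.37×10⁻¹² C)(0.0510 m) = 3.759×10⁻¹³ C·m.
The dipole potential is V = kp cosθ / r².
V = (8.99×10⁹)(3.759×10⁻¹³)·cos50° / (1.73)² = 7.258×10⁻⁴ V.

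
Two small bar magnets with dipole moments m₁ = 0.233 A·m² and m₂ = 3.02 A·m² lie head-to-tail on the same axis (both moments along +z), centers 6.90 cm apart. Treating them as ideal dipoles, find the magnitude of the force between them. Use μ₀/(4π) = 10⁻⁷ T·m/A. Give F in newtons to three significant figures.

F ≈ 0.0186 N

On-axis B of dipole 1: B = (μ₀/4π)·2m₁/r³. Force on dipole 2: F = m₂·dB/dr.
dB/dr = −(μ₀/4π)·6m₁/r⁴, so |F| = (μ₀/4π)·6m₁m₂/r⁴.
F = 6(10⁻⁷)(0.233)(3.02)/(0.0690)⁴ = 0.01863 N.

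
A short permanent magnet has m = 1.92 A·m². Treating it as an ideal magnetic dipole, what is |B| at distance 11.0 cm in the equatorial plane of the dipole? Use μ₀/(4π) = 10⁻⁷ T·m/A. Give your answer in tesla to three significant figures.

B ≈ 1.44×10⁻⁴ T

In the equatorial plane B = (μ₀/4π)·m/r³ (half the axial value).
B = (10⁻⁷)·(1.92) / (0.110)³ = 1.443×10⁻⁴ T.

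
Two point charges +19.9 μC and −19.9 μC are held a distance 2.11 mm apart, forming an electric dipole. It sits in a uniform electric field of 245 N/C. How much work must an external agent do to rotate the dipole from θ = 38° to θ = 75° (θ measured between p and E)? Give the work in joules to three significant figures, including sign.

W ≈ 5.44×10⁻⁶ J

Dipole moment p = qd = (1.99×10⁻⁵ C)(0.00211 m) = 4.199×10⁻⁸ C·m.
W_ext = ΔU = U(θ₂) − U(θ₁) = −pE cosθ₂ − (−pE cosθ₁) = pE(cosθ₁ − cosθ₂).
W = (4.199×10⁻⁸)(245)·(cos38° − cos75°) = (1.029×10⁻⁵)·(+0.5292) = 5.444×10⁻⁶ J.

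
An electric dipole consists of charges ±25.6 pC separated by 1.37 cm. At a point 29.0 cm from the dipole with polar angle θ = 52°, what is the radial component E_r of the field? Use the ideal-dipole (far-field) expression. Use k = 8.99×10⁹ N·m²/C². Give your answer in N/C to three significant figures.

E_r ≈ 0.159 N/C

Dipole moment p = qd = (2.56×10⁻¹¹ C)(0.0137 m) = 3.507×10⁻¹³ C·m.
For a dipole, E_r = (2kp cosθ)/r³.
kp/r³ = (8.99×10⁹)(3.507×10⁻¹³)/(0.290)³ = 0.1293 N/C.
E_r = 2·0.1293·cos52° = 0.1592 N/C.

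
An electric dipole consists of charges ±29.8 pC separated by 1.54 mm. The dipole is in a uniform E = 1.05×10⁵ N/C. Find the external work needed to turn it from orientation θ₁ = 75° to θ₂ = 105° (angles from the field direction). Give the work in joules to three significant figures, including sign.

W ≈ 2.49×10⁻⁹ J

Dipole moment p = qd = (2.98×10⁻¹¹ C)(0.00154 m) = 4.589×10⁻¹⁴ C·m.
W_ext = ΔU = U(θ₂) − U(θ₁) = −pE cosθ₂ − (−pE cosθ₁) = pE(cosθ₁ − cosθ₂).
W = (4.589×10⁻¹⁴)(1.05×10⁵)·(cos75° − cos105°) = (4.818×10⁻⁹)·(+0.5176) = 2.494×10⁻⁹ J.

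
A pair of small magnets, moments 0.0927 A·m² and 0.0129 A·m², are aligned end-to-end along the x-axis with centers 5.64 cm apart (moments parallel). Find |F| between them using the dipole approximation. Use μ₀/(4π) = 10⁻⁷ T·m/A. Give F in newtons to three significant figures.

F ≈ 7.09×10⁻⁵ N

On-axis B of dipole 1: B = (μ₀/4π)·2m₁/r³. Force on dipole 2: F = m₂·dB/dr.
dB/dr = −(μ₀/4π)·6m₁/r⁴, so |F| = (μ₀/4π)·6m₁m₂/r⁴.
F = 6(10⁻⁷)(0.0927)(0.0129)/(0.0564)⁴ = 7.091×10⁻⁵ N.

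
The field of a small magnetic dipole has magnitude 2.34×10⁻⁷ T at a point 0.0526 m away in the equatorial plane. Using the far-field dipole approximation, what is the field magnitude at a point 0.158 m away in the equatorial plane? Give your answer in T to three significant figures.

B ≈ 8.63×10⁻⁹ T

Dipole fields scale as 1/r³ in the far field; the geometry is the same at both points.
B₂ = B₁ · (r₁/r₂)³ = 2.34×10⁻⁷ · (0.0526/0.158)³.
(r₁/r₂)³ = (0.3329)³ = 0.0369.
B₂ ≈ 8.634×10⁻⁹ T.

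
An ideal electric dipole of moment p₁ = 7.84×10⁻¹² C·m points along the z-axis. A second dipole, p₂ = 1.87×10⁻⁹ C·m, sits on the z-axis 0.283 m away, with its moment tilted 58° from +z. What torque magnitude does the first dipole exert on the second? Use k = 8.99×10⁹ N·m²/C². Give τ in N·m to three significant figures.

τ ≈ 9.86×10⁻⁹ N·m

The second dipole sits on the axis of the first, so the field there is axial: E₁ = 2kp₁/r³ along +z.
E₁ = 2(8.99×10⁹)(7.84×10⁻¹²)/(0.283)³ = 6.219 N/C.
Torque on the second dipole: τ = p₂ E₁ sinθ.
τ = (1.87×10⁻⁹)(6.219)·sin58° = 9.863×10⁻⁹ N·m.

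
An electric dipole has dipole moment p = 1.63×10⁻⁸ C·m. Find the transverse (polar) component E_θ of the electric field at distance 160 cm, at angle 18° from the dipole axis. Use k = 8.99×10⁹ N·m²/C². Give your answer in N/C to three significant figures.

E_θ ≈ 11.1 N/C

For a dipole, E_θ = (kp sinθ)/r³.
kp/r³ = (8.99×10⁹)(1.63×10⁻⁸)/(1.60)³ = 35.78 N/C.
E_θ = 35.78·sin18° = 11.06 N/C.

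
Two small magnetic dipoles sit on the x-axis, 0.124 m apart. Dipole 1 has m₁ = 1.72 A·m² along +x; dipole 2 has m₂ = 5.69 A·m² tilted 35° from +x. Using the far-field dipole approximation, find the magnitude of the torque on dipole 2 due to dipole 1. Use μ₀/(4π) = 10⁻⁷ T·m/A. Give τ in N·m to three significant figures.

Dipole B is on the axis of dipole A, so B₁ there is axial: B₁ = (μ₀/4π)·2m₁/r³ along +x.
B₁ = 2(10⁻⁷)(1.72)/(0.124)³ = 1.804×10⁻⁴ T.
τ = m₂ B₁ sinθ.
τ = (5.69)(1.804×10⁻⁴)·sin35° = 5.888×10⁻⁴ N·m.

τ ≈ 5.89×10⁻⁴ N·m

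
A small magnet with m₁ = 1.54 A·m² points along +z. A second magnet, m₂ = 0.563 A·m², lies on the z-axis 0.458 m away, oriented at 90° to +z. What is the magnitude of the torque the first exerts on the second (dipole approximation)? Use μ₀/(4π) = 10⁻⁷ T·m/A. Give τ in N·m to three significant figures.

Dipole B is on the axis of dipole A, so B₁ there is axial: B₁ = (μ₀/4π)·2m₁/r³ along +z.
B₁ = 2(10⁻⁷)(1.54)/(0.458)³ = 3.206×10⁻⁶ T.
τ = m₂ B₁ sinθ.
τ = (0.563)(3.206×10⁻⁶)·sin90° = 1.805×10⁻⁶ N·m.

τ ≈ 1.80×10⁻⁶ N·m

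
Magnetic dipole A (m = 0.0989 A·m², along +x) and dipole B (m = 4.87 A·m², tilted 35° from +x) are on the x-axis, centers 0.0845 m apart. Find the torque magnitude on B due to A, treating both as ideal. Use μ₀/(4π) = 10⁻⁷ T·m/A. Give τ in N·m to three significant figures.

Dipole B is on the axis of dipole A, so B₁ there is axial: B₁ = (μ₀/4π)·2m₁/r³ along +x.
B₁ = 2(10⁻⁷)(0.0989)/(0.0845)³ = 3.278×10⁻⁵ T.
τ = m₂ B₁ sinθ.
τ = (4.87)(3.278×10⁻⁵)·sin35° = 9.157×10⁻⁵ N·m.

τ ≈ 9.16×10⁻⁵ N·m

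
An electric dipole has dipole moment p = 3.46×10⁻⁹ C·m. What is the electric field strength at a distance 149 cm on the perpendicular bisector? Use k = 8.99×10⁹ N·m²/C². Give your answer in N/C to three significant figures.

E ≈ 9.40 N/C

In the equatorial plane E = kp/r³.
E = (8.99×10⁹)(3.46×10⁻⁹) / (1.49)³ = 9.403 N/C.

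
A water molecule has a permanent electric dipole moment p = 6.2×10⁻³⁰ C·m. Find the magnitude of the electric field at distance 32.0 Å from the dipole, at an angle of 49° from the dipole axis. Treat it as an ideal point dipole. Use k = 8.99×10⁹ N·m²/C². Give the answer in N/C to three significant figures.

E ≈ 2.57×10⁶ N/C

At angle θ the dipole field magnitude is E = (kp/r³)·√(1 + 3cos²θ).
kp/r³ = (8.99×10⁹)(6.20×10⁻³⁰) / (3.20×10⁻⁹)³ = 1.701×10⁶ N/C.
√(1 + 3cos²49°) = √(1 + 3·0.4304) = √2.2912 ≈ 1.5137.
E ≈ 1.701×10⁶ × 1.514 = 2.575×10⁶ N/C.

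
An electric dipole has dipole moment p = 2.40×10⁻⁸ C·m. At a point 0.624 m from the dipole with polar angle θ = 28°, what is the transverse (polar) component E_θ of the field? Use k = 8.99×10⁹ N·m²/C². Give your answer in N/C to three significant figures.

E_θ ≈ 417 N/C

For a dipole, E_θ = (kp sinθ)/r³.
kp/r³ = (8.99×10⁹)(2.40×10⁻⁸)/(0.624)³ = 888.0 N/C.
E_θ = 888.0·sin28° = 416.9 N/C.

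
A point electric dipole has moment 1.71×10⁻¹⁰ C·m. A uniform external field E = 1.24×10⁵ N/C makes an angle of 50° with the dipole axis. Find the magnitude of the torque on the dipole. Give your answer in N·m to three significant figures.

τ ≈ 1.62×10⁻⁵ N·m

Torque on an electric dipole: τ = pE sinθ.
τ = (1.71×10⁻¹⁰)(1.24×10⁵)·sin50° = 1.624×10⁻⁵ N·m.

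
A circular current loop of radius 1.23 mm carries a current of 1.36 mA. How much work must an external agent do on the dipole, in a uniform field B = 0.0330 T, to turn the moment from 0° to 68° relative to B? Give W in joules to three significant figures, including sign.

W ≈ 1.33×10⁻¹⁰ J

Magnetic moment m = IA = Iπa² = (0.00136)·π·(0.00123)² = 6.464×10⁻⁹ A·m².
W_ext = ΔU = −mB cosθ₂ + mB cosθ₁ = mB(cosθ₁ − cosθ₂).
W = (6.464×10⁻⁹)(0.0330)·(cos0° − cos68°) = (2.133×10⁻¹⁰)·(+0.6254) = 1.334×10⁻¹⁰ J.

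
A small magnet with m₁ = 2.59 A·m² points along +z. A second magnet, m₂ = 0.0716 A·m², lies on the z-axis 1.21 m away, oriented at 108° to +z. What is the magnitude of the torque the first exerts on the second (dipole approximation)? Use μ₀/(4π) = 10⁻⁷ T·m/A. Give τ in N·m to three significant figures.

Dipole B is on the axis of dipole A, so B₁ there is axial: B₁ = (μ₀/4π)·2m₁/r³ along +z.
B₁ = 2(10⁻⁷)(2.59)/(1.21)³ = 2.924×10⁻⁷ T.
τ = m₂ B₁ sinθ.
τ = (0.0716)(2.924×10⁻⁷)·sin108° = 1.991×10⁻⁸ N·m.

τ ≈ 1.99×10⁻⁸ N·m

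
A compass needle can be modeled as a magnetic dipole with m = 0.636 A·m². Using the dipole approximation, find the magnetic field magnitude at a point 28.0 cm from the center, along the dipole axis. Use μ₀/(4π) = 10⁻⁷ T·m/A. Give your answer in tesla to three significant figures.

B ≈ 5.79×10⁻⁶ T

On axis B = (μ₀/4π)·2m/r³.
B = 2·(10⁻⁷)·(0.636) / (0.280)³ = 5.794×10⁻⁶ T.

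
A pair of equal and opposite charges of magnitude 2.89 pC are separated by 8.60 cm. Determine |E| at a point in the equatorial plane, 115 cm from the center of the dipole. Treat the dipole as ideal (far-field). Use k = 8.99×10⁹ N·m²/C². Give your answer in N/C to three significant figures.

Dipole moment p = qd = (2.89×10⁻¹² C)(0.0860 m) = 2.485×10⁻¹³ C·m.
On the perpendicular bisector E = kp/r³ (half the axial value at the same distance).
E = (8.99×10⁹)(2.485×10⁻¹³) / (1.15)³ = 0.001469 N/C.

E ≈ 0.00147 N/C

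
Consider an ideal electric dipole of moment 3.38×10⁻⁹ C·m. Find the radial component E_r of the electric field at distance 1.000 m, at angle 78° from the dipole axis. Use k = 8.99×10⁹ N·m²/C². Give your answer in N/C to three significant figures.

For a dipole, E_r = (2kp cosθ)/r³.
kp/r³ = (8.99×10⁹)(3.38×10⁻⁹)/(1.00)³ = 30.39 N/C.
E_r = 2·30.39·cos78° = 12.64 N/C.

E_r ≈ 12.6 N/C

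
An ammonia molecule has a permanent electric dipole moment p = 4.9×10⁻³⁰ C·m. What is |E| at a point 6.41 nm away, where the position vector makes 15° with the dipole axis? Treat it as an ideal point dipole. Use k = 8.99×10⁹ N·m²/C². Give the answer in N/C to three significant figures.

At angle θ the dipole field magnitude is E = (kp/r³)·√(1 + 3cos²θ).
kp/r³ = (8.99×10⁹)(4.90×10⁻³⁰) / (6.41×10⁻⁹)³ = 1.673×10⁵ N/C.
√(1 + 3cos²15°) = √(1 + 3·0.9330) = √3.7990 ≈ 1.9491.
E ≈ 1.673×10⁵ × 1.949 = 3.260×10⁵ N/C.

E ≈ 3.26×10⁵ N/C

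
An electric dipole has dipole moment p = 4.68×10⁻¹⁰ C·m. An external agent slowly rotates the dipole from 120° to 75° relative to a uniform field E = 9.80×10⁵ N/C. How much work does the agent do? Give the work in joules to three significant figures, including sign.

W_ext = ΔU = U(θ₂) − U(θ₁) = −pE cosθ₂ − (−pE cosθ₁) = pE(cosθ₁ − cosθ₂).
W = (4.68×10⁻¹⁰)(9.80×10⁵)·(cos120° − cos75°) = (4.586×10⁻⁴)·(-0.7588) = -3.480×10⁻⁴ J.

W ≈ -3.48×10⁻⁴ J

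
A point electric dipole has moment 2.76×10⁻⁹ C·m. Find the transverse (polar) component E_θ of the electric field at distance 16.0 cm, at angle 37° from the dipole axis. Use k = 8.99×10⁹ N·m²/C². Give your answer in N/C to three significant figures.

For a dipole, E_θ = (kp sinθ)/r³.
kp/r³ = (8.99×10⁹)(2.76×10⁻⁹)/(0.160)³ = 6058 N/C.
E_θ = 6058·sin37° = 3646 N/C.

E_θ ≈ 3650 N/C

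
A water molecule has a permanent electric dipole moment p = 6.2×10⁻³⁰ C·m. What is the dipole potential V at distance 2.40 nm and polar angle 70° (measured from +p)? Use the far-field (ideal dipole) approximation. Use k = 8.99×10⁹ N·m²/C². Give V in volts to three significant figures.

The dipole potential is V = kp cosθ / r².
V = (8.99×10⁹)(6.20×10⁻³⁰)·cos70° / (2.40×10⁻⁹)² = 0.003310 V.

V ≈ 0.00331 V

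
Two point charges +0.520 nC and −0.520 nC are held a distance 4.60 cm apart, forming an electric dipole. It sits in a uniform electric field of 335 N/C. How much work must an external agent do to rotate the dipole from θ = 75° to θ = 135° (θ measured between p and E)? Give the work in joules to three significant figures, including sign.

W ≈ 7.74×10⁻⁹ J

Dipole moment p = qd = (5.20×10⁻¹⁰ C)(0.0460 m) = 2.392×10⁻¹¹ C·m.
W_ext = ΔU = U(θ₂) − U(θ₁) = −pE cosθ₂ − (−pE cosθ₁) = pE(cosθ₁ − cosθ₂).
W = (2.392×10⁻¹¹)(335)·(cos75° − cos135°) = (8.013×10⁻⁹)·(+0.9659) = 7.740×10⁻⁹ J.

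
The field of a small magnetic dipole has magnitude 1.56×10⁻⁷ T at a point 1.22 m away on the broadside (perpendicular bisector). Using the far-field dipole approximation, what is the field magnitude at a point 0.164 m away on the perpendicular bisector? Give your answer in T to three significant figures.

Dipole fields scale as 1/r³ in the far field; the geometry is the same at both points.
B₂ = B₁ · (r₁/r₂)³ = 1.56×10⁻⁷ · (1.22/0.164)³.
(r₁/r₂)³ = (7.439)³ = 411.7.
B₂ ≈ 6.422×10⁻⁵ T.

B ≈ 6.42×10⁻⁵ T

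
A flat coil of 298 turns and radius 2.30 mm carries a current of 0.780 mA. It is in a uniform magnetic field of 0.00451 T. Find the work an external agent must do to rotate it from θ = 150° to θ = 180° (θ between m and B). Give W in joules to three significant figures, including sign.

W ≈ 2.33×10⁻⁹ J

m = NIA = NIπa² = 298·(7.80×10⁻⁴)·π·(0.00230)² = 3.863×10⁻⁶ A·m².
W_ext = ΔU = −mB cosθ₂ + mB cosθ₁ = mB(cosθ₁ − cosθ₂).
W = (3.863×10⁻⁶)(0.00451)·(cos150° − cos180°) = (1.742×10⁻⁸)·(+0.1340) = 2.334×10⁻⁹ J.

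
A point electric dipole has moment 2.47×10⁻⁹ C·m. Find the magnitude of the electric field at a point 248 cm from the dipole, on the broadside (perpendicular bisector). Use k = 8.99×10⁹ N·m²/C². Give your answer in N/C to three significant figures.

E ≈ 1.46 N/C

On the perpendicular bisector E = kp/r³ (half the axial value at the same distance).
E = (8.99×10⁹)(2.47×10⁻⁹) / (2.48)³ = 1.456 N/C.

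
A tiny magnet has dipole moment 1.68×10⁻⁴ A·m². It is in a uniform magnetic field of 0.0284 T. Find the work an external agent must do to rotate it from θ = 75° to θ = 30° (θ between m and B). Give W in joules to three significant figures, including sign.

W_ext = ΔU = −mB cosθ₂ + mB cosθ₁ = mB(cosθ₁ − cosθ₂).
W = (1.68×10⁻⁴)(0.0284)·(cos75° − cos30°) = (4.771×10⁻⁶)·(-0.6072) = -2.897×10⁻⁶ J.

W ≈ -2.90×10⁻⁶ J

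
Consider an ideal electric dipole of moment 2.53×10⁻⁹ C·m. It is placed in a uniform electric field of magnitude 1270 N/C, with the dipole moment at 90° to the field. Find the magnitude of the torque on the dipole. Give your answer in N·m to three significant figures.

τ ≈ 3.21×10⁻⁶ N·m

Torque on an electric dipole: τ = pE sinθ.
τ = (2.53×10⁻⁹)(1270)·sin90° = 3.213×10⁻⁶ N·m.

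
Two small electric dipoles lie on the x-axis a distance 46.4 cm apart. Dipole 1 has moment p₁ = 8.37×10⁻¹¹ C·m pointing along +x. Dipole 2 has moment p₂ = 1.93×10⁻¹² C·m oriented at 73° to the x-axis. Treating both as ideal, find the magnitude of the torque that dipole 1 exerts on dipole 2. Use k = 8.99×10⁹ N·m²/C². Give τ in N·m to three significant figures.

τ ≈ 2.78×10⁻¹¹ N·m

The second dipole sits on the axis of the first, so the field there is axial: E₁ = 2kp₁/r³ along +x.
E₁ = 2(8.99×10⁹)(8.37×10⁻¹¹)/(0.464)³ = 15.06 N/C.
Torque on the second dipole: τ = p₂ E₁ sinθ.
τ = (1.93×10⁻¹²)(15.06)·sin73° = 2.780×10⁻¹¹ N·m.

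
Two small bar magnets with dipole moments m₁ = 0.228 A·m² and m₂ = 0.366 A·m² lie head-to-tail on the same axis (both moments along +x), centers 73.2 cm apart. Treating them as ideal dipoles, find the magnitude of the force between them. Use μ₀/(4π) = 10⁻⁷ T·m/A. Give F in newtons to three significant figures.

On-axis B of dipole 1: B = (μ₀/4π)·2m₁/r³. Force on dipole 2: F = m₂·dB/dr.
dB/dr = −(μ₀/4π)·6m₁/r⁴, so |F| = (μ₀/4π)·6m₁m₂/r⁴.
F = 6(10⁻⁷)(0.228)(0.366)/(0.732)⁴ = 1.744×10⁻⁷ N.

F ≈ 1.74×10⁻⁷ N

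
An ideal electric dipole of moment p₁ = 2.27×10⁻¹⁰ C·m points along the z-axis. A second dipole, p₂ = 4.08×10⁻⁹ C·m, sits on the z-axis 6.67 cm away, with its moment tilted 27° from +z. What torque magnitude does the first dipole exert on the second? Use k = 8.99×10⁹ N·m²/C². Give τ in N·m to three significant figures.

τ ≈ 2.55×10⁻⁵ N·m

The second dipole sits on the axis of the first, so the field there is axial: E₁ = 2kp₁/r³ along +z.
E₁ = 2(8.99×10⁹)(2.27×10⁻¹⁰)/(0.0667)³ = 1.375×10⁴ N/C.
Torque on the second dipole: τ = p₂ E₁ sinθ.
τ = (4.08×10⁻⁹)(1.375×10⁴)·sin27° = 2.548×10⁻⁵ N·m.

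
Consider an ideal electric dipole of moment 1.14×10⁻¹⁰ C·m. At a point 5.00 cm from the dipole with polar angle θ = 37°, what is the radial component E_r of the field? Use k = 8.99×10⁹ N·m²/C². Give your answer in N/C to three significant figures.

E_r ≈ 1.31×10⁴ N/C

For a dipole, E_r = (2kp cosθ)/r³.
kp/r³ = (8.99×10⁹)(1.14×10⁻¹⁰)/(0.0500)³ = 8199 N/C.
E_r = 2·8199·cos37° = 1.310×10⁴ N/C.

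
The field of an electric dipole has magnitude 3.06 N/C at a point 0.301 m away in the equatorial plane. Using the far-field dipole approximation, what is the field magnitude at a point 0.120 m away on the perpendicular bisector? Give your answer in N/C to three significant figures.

E ≈ 48.3 N/C

Dipole fields scale as 1/r³ in the far field; the geometry is the same at both points.
E₂ = E₁ · (r₁/r₂)³ = 3.06 · (0.301/0.120)³.
(r₁/r₂)³ = (2.508)³ = 15.78.
E₂ ≈ 48.29 N/C.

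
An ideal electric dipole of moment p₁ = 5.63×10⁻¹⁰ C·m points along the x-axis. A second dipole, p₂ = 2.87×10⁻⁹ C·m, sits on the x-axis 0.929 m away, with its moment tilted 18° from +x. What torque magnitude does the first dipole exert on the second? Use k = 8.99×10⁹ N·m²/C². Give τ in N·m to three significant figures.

τ ≈ 1.12×10⁻⁸ N·m

The second dipole sits on the axis of the first, so the field there is axial: E₁ = 2kp₁/r³ along +x.
E₁ = 2(8.99×10⁹)(5.63×10⁻¹⁰)/(0.929)³ = 12.63 N/C.
Torque on the second dipole: τ = p₂ E₁ sinθ.
τ = (2.87×10⁻⁹)(12.63)·sin18° = 1.120×10⁻⁸ N·m.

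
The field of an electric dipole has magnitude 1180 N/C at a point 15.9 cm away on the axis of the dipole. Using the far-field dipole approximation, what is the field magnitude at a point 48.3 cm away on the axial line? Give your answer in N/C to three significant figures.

E ≈ 42.1 N/C

Dipole fields scale as 1/r³ in the far field; the geometry is the same at both points.
E₂ = E₁ · (r₁/r₂)³ = 1180 · (15.9/48.3)³.
(r₁/r₂)³ = (0.3292)³ = 0.03567.
E₂ ≈ 42.10 N/C.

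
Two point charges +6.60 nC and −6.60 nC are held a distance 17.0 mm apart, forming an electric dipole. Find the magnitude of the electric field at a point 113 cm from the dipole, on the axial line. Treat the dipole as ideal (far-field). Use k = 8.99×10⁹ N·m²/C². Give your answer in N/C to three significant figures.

Dipole moment p = qd = (6.60×10⁻⁹ C)(0.0170 m) = 1.122×10⁻¹⁰ C·m.
On the dipole axis E = 2kp/r³.
E = 2·(8.99×10⁹)(1.122×10⁻¹⁰) / (1.13)³ = 1.398 N/C.

E ≈ 1.40 N/C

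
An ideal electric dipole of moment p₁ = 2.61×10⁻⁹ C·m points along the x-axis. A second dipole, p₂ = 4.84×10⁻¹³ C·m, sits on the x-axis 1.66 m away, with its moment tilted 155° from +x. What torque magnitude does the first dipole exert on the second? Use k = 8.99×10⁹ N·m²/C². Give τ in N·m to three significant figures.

τ ≈ 2.10×10⁻¹² N·m

The second dipole sits on the axis of the first, so the field there is axial: E₁ = 2kp₁/r³ along +x.
E₁ = 2(8.99×10⁹)(2.61×10⁻⁹)/(1.66)³ = 10.26 N/C.
Torque on the second dipole: τ = p₂ E₁ sinθ.
τ = (4.84×10⁻¹³)(10.26)·sin155° = 2.098×10⁻¹² N·m.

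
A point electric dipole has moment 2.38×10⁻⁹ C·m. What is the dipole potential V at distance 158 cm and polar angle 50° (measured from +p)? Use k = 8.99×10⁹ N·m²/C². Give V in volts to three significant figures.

The dipole potential is V = kp cosθ / r².
V = (8.99×10⁹)(2.38×10⁻⁹)·cos50° / (1.58)² = 5.509 V.

V ≈ 5.51 V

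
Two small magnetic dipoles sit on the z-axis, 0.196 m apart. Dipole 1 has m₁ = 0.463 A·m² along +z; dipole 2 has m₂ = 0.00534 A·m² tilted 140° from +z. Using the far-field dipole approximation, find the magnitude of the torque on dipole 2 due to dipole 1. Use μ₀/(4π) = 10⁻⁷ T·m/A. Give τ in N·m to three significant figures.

Dipole B is on the axis of dipole A, so B₁ there is axial: B₁ = (μ₀/4π)·2m₁/r³ along +z.
B₁ = 2(10⁻⁷)(0.463)/(0.196)³ = 1.230×10⁻⁵ T.
τ = m₂ B₁ sinθ.
τ = (0.00534)(1.230×10⁻⁵)·sin140° = 4.221×10⁻⁸ N·m.

τ ≈ 4.22×10⁻⁸ N·m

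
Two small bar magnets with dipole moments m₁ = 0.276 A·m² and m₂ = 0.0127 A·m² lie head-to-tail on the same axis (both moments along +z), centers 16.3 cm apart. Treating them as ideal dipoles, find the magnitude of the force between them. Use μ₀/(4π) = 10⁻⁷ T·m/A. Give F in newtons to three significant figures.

On-axis B of dipole 1: B = (μ₀/4π)·2m₁/r³. Force on dipole 2: F = m₂·dB/dr.
dB/dr = −(μ₀/4π)·6m₁/r⁴, so |F| = (μ₀/4π)·6m₁m₂/r⁴.
F = 6(10⁻⁷)(0.276)(0.0127)/(0.163)⁴ = 2.979×10⁻⁶ N.

F ≈ 2.98×10⁻⁶ N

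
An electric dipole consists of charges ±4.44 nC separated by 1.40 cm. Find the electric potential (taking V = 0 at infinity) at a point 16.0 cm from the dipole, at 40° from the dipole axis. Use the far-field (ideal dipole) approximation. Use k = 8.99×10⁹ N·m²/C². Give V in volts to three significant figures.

V ≈ 16.7 V

Dipole moment p = qd = (4.44×10⁻⁹ C)(0.0140 m) = 6.216×10⁻¹¹ C·m.
The dipole potential is V = kp cosθ / r².
V = (8.99×10⁹)(6.216×10⁻¹¹)·cos40° / (0.160)² = 16.72 V.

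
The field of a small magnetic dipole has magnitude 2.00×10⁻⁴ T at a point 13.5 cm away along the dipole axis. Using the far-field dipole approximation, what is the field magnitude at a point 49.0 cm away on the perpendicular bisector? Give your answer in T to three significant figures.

Dipole fields scale as 1/r³ in the far field.
The axial field is twice the equatorial field at the same r, so the geometry factor is 1/2.
B₂ = B₁ · (1/2) · (r₁/r₂)³ = 2.00×10⁻⁴ · 0.5 · (13.5/49.0)³.
(r₁/r₂)³ = (0.2755)³ = 0.02091.
B₂ ≈ 2.091×10⁻⁶ T.

B ≈ 2.09×10⁻⁶ T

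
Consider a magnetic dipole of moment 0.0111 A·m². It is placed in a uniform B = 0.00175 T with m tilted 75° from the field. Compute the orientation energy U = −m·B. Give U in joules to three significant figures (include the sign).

U ≈ -5.03×10⁻⁶ J

U = −m·B = −mB cosθ.
U = −(0.0111)(0.00175)·cos75° = -5.028×10⁻⁶ J.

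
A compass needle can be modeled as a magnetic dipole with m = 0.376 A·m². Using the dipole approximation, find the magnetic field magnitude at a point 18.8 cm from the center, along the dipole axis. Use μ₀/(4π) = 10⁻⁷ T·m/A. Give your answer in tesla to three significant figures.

B ≈ 1.13×10⁻⁵ T

On axis B = (μ₀/4π)·2m/r³.
B = 2·(10⁻⁷)·(0.376) / (0.188)³ = 1.132×10⁻⁵ T.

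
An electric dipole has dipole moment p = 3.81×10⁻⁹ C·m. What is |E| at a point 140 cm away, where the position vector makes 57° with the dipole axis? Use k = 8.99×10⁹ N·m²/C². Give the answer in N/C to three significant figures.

E ≈ 17.2 N/C

At angle θ the dipole field magnitude is E = (kp/r³)·√(1 + 3cos²θ).
kp/r³ = (8.99×10⁹)(3.81×10⁻⁹) / (1.40)³ = 12.48 N/C.
√(1 + 3cos²57°) = √(1 + 3·0.2966) = √1.8899 ≈ 1.3747.
E ≈ 12.48 × 1.375 = 17.16 N/C.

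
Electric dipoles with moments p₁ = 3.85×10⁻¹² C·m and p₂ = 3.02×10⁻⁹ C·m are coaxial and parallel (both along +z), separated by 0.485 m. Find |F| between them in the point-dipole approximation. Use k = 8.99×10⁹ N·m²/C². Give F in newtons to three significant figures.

F ≈ 1.13×10⁻⁸ N

On-axis field of dipole 1 at distance r: E = 2kp₁/r³. Force on dipole 2 is F = p₂·dE/dr (gradient along axis).
dE/dr = −6kp₁/r⁴, so |F| = 6kp₁p₂/r⁴ (attractive for aligned moments).
F = 6(8.99×10⁹)(3.85×10⁻¹²)(3.02×10⁻⁹)/(0.485)⁴ = 1.133×10⁻⁸ N.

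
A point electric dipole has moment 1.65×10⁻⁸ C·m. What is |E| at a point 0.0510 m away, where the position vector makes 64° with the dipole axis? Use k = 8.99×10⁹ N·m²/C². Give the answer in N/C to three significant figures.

At angle θ the dipole field magnitude is E = (kp/r³)·√(1 + 3cos²θ).
kp/r³ = (8.99×10⁹)(1.65×10⁻⁸) / (0.0510)³ = 1.118×10⁶ N/C.
√(1 + 3cos²64°) = √(1 + 3·0.1922) = √1.5765 ≈ 1.2556.
E ≈ 1.118×10⁶ × 1.256 = 1.404×10⁶ N/C.

E ≈ 1.40×10⁶ N/C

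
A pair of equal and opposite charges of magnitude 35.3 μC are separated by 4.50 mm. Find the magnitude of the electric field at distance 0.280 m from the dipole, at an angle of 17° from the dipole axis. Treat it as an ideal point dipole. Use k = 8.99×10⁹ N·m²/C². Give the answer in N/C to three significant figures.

E ≈ 1.26×10⁵ N/C

Dipole moment p = qd = (3.53×10⁻⁵ C)(0.00450 m) = 1.589×10⁻⁷ C·m.
At angle θ the dipole field magnitude is E = (kp/r³)·√(1 + 3cos²θ).
kp/r³ = (8.99×10⁹)(1.589×10⁻⁷) / (0.280)³ = 6.507×10⁴ N/C.
√(1 + 3cos²17°) = √(1 + 3·0.9145) = √3.7436 ≈ 1.9348.
E ≈ 6.507×10⁴ × 1.935 = 1.259×10⁵ N/C.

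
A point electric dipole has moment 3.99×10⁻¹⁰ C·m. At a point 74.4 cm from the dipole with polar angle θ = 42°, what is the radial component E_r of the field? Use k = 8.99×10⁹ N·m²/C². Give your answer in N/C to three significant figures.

E_r ≈ 12.9 N/C

For a dipole, E_r = (2kp cosθ)/r³.
kp/r³ = (8.99×10⁹)(3.99×10⁻¹⁰)/(0.744)³ = 8.710 N/C.
E_r = 2·8.710·cos42° = 12.95 N/C.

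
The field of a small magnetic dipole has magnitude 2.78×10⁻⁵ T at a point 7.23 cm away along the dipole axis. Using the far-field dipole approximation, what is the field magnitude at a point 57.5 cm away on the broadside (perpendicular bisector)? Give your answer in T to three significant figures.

B ≈ 2.76×10⁻⁸ T

Dipole fields scale as 1/r³ in the far field.
The axial field is twice the equatorial field at the same r, so the geometry factor is 1/2.
B₂ = B₁ · (1/2) · (r₁/r₂)³ = 2.78×10⁻⁵ · 0.5 · (7.23/57.5)³.
(r₁/r₂)³ = (0.1257)³ = 0.001988.
B₂ ≈ 2.763×10⁻⁸ T.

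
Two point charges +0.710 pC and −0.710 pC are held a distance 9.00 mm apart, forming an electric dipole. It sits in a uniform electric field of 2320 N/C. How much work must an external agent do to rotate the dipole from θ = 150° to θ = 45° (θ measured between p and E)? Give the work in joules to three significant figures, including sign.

W ≈ -2.33×10⁻¹¹ J

Dipole moment p = qd = (7.10×10⁻¹³ C)(0.00900 m) = 6.39×10⁻¹⁵ C·m.
W_ext = ΔU = U(θ₂) − U(θ₁) = −pE cosθ₂ − (−pE cosθ₁) = pE(cosθ₁ − cosθ₂).
W = (6.39×10⁻¹⁵)(2320)·(cos150° − cos45°) = (1.482×10⁻¹¹)·(-1.5731) = -2.332×10⁻¹¹ J.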